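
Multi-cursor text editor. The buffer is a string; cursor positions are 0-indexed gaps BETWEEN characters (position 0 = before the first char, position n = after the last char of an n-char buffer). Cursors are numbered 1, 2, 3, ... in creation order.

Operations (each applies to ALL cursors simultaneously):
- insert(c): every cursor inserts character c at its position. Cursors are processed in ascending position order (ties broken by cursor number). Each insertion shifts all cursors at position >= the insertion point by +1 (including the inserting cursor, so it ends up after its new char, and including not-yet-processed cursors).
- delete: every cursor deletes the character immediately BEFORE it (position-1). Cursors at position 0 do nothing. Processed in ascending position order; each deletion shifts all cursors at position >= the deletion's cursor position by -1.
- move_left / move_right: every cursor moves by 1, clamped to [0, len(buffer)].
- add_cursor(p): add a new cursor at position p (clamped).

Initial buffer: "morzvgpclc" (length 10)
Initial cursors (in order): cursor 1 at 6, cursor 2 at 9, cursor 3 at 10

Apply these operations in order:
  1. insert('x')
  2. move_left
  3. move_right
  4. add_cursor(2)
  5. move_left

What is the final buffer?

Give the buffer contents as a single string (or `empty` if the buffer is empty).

Answer: morzvgxpclxcx

Derivation:
After op 1 (insert('x')): buffer="morzvgxpclxcx" (len 13), cursors c1@7 c2@11 c3@13, authorship ......1...2.3
After op 2 (move_left): buffer="morzvgxpclxcx" (len 13), cursors c1@6 c2@10 c3@12, authorship ......1...2.3
After op 3 (move_right): buffer="morzvgxpclxcx" (len 13), cursors c1@7 c2@11 c3@13, authorship ......1...2.3
After op 4 (add_cursor(2)): buffer="morzvgxpclxcx" (len 13), cursors c4@2 c1@7 c2@11 c3@13, authorship ......1...2.3
After op 5 (move_left): buffer="morzvgxpclxcx" (len 13), cursors c4@1 c1@6 c2@10 c3@12, authorship ......1...2.3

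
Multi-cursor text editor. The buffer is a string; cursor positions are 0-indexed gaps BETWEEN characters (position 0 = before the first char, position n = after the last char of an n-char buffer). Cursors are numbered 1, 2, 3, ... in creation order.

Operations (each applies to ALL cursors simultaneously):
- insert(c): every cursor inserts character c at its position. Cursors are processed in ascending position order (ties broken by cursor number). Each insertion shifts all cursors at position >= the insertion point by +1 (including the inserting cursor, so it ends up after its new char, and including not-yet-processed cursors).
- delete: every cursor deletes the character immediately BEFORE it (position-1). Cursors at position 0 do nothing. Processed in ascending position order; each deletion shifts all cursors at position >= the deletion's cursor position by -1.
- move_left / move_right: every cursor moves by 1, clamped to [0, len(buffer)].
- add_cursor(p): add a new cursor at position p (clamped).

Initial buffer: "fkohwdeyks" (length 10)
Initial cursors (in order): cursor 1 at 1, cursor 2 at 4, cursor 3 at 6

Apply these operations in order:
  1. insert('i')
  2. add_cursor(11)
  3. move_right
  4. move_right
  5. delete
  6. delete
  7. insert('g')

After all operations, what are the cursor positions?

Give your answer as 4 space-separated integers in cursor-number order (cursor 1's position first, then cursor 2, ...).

Answer: 3 6 9 9

Derivation:
After op 1 (insert('i')): buffer="fikohiwdieyks" (len 13), cursors c1@2 c2@6 c3@9, authorship .1...2..3....
After op 2 (add_cursor(11)): buffer="fikohiwdieyks" (len 13), cursors c1@2 c2@6 c3@9 c4@11, authorship .1...2..3....
After op 3 (move_right): buffer="fikohiwdieyks" (len 13), cursors c1@3 c2@7 c3@10 c4@12, authorship .1...2..3....
After op 4 (move_right): buffer="fikohiwdieyks" (len 13), cursors c1@4 c2@8 c3@11 c4@13, authorship .1...2..3....
After op 5 (delete): buffer="fikhiwiek" (len 9), cursors c1@3 c2@6 c3@8 c4@9, authorship .1..2.3..
After op 6 (delete): buffer="fihii" (len 5), cursors c1@2 c2@4 c3@5 c4@5, authorship .1.23
After op 7 (insert('g')): buffer="fighigigg" (len 9), cursors c1@3 c2@6 c3@9 c4@9, authorship .11.22334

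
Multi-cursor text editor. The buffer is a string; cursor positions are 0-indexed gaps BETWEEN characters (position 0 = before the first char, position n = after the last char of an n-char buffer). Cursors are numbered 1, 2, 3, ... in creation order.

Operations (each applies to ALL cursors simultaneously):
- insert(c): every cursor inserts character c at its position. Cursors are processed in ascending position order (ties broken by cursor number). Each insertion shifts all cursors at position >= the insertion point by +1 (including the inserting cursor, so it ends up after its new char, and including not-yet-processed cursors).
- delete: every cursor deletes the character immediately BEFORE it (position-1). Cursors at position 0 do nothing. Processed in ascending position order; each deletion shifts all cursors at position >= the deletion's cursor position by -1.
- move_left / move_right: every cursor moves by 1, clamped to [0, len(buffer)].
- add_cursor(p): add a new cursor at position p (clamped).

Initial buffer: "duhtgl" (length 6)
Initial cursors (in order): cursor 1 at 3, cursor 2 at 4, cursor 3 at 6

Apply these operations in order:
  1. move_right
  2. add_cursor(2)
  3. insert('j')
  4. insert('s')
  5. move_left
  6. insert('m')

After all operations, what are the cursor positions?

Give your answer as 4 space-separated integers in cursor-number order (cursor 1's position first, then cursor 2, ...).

After op 1 (move_right): buffer="duhtgl" (len 6), cursors c1@4 c2@5 c3@6, authorship ......
After op 2 (add_cursor(2)): buffer="duhtgl" (len 6), cursors c4@2 c1@4 c2@5 c3@6, authorship ......
After op 3 (insert('j')): buffer="dujhtjgjlj" (len 10), cursors c4@3 c1@6 c2@8 c3@10, authorship ..4..1.2.3
After op 4 (insert('s')): buffer="dujshtjsgjsljs" (len 14), cursors c4@4 c1@8 c2@11 c3@14, authorship ..44..11.22.33
After op 5 (move_left): buffer="dujshtjsgjsljs" (len 14), cursors c4@3 c1@7 c2@10 c3@13, authorship ..44..11.22.33
After op 6 (insert('m')): buffer="dujmshtjmsgjmsljms" (len 18), cursors c4@4 c1@9 c2@13 c3@17, authorship ..444..111.222.333

Answer: 9 13 17 4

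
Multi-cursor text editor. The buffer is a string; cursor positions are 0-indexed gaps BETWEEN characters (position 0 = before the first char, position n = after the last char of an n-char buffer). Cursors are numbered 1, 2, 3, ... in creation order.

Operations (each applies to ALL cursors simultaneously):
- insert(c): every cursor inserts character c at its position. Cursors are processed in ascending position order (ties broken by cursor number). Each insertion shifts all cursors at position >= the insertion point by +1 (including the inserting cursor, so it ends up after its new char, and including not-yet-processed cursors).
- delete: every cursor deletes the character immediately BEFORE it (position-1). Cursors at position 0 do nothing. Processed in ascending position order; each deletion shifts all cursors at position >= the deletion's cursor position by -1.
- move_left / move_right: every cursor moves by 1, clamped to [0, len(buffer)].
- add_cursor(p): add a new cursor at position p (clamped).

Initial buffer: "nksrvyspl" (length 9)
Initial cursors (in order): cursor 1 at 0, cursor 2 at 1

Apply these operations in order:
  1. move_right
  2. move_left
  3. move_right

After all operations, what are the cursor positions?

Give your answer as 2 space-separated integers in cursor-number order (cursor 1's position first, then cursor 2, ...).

Answer: 1 2

Derivation:
After op 1 (move_right): buffer="nksrvyspl" (len 9), cursors c1@1 c2@2, authorship .........
After op 2 (move_left): buffer="nksrvyspl" (len 9), cursors c1@0 c2@1, authorship .........
After op 3 (move_right): buffer="nksrvyspl" (len 9), cursors c1@1 c2@2, authorship .........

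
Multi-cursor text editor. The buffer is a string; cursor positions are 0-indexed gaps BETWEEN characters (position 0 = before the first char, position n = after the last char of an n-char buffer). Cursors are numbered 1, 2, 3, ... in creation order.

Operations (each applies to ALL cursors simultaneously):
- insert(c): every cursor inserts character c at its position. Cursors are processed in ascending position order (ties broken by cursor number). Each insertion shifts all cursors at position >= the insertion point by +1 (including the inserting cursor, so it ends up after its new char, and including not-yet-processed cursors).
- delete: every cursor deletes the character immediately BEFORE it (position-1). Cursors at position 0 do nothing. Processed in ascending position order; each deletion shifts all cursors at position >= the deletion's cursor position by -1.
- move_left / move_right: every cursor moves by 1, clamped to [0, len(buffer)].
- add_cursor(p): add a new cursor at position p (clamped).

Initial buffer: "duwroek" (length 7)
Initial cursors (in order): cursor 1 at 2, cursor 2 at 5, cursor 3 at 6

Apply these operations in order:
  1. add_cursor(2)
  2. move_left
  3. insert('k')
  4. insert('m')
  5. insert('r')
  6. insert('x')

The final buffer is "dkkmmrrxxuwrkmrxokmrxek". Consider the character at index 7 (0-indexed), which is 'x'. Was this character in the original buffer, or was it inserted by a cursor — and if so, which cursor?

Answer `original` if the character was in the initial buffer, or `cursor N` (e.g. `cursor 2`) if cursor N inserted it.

After op 1 (add_cursor(2)): buffer="duwroek" (len 7), cursors c1@2 c4@2 c2@5 c3@6, authorship .......
After op 2 (move_left): buffer="duwroek" (len 7), cursors c1@1 c4@1 c2@4 c3@5, authorship .......
After op 3 (insert('k')): buffer="dkkuwrkokek" (len 11), cursors c1@3 c4@3 c2@7 c3@9, authorship .14...2.3..
After op 4 (insert('m')): buffer="dkkmmuwrkmokmek" (len 15), cursors c1@5 c4@5 c2@10 c3@13, authorship .1414...22.33..
After op 5 (insert('r')): buffer="dkkmmrruwrkmrokmrek" (len 19), cursors c1@7 c4@7 c2@13 c3@17, authorship .141414...222.333..
After op 6 (insert('x')): buffer="dkkmmrrxxuwrkmrxokmrxek" (len 23), cursors c1@9 c4@9 c2@16 c3@21, authorship .14141414...2222.3333..
Authorship (.=original, N=cursor N): . 1 4 1 4 1 4 1 4 . . . 2 2 2 2 . 3 3 3 3 . .
Index 7: author = 1

Answer: cursor 1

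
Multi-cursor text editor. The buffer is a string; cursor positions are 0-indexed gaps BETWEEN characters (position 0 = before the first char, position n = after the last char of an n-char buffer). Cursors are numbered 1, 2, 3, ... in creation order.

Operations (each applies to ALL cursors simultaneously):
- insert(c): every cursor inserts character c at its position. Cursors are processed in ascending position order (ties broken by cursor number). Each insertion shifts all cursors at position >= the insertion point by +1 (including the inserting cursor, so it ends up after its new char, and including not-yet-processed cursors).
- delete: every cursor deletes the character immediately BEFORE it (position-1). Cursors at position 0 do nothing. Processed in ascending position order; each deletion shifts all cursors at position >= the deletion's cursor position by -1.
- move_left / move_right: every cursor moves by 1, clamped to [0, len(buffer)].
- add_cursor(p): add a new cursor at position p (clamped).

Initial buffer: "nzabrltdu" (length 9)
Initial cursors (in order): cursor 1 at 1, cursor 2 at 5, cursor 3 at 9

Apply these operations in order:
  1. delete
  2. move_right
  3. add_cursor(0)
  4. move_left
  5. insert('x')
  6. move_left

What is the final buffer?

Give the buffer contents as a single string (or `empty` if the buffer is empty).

After op 1 (delete): buffer="zabltd" (len 6), cursors c1@0 c2@3 c3@6, authorship ......
After op 2 (move_right): buffer="zabltd" (len 6), cursors c1@1 c2@4 c3@6, authorship ......
After op 3 (add_cursor(0)): buffer="zabltd" (len 6), cursors c4@0 c1@1 c2@4 c3@6, authorship ......
After op 4 (move_left): buffer="zabltd" (len 6), cursors c1@0 c4@0 c2@3 c3@5, authorship ......
After op 5 (insert('x')): buffer="xxzabxltxd" (len 10), cursors c1@2 c4@2 c2@6 c3@9, authorship 14...2..3.
After op 6 (move_left): buffer="xxzabxltxd" (len 10), cursors c1@1 c4@1 c2@5 c3@8, authorship 14...2..3.

Answer: xxzabxltxd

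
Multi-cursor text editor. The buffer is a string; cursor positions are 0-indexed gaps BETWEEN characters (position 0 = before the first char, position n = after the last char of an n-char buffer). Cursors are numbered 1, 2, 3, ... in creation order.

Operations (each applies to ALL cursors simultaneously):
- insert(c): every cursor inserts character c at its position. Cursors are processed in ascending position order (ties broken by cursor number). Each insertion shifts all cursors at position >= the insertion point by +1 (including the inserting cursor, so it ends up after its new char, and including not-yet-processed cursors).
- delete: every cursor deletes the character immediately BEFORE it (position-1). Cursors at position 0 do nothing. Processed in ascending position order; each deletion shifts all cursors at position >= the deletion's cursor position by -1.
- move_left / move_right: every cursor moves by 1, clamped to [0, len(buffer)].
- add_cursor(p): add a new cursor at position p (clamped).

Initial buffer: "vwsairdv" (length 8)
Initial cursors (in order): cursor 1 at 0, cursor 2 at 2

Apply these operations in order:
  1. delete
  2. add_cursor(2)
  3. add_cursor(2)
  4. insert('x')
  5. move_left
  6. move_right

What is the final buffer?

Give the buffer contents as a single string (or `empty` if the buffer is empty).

After op 1 (delete): buffer="vsairdv" (len 7), cursors c1@0 c2@1, authorship .......
After op 2 (add_cursor(2)): buffer="vsairdv" (len 7), cursors c1@0 c2@1 c3@2, authorship .......
After op 3 (add_cursor(2)): buffer="vsairdv" (len 7), cursors c1@0 c2@1 c3@2 c4@2, authorship .......
After op 4 (insert('x')): buffer="xvxsxxairdv" (len 11), cursors c1@1 c2@3 c3@6 c4@6, authorship 1.2.34.....
After op 5 (move_left): buffer="xvxsxxairdv" (len 11), cursors c1@0 c2@2 c3@5 c4@5, authorship 1.2.34.....
After op 6 (move_right): buffer="xvxsxxairdv" (len 11), cursors c1@1 c2@3 c3@6 c4@6, authorship 1.2.34.....

Answer: xvxsxxairdv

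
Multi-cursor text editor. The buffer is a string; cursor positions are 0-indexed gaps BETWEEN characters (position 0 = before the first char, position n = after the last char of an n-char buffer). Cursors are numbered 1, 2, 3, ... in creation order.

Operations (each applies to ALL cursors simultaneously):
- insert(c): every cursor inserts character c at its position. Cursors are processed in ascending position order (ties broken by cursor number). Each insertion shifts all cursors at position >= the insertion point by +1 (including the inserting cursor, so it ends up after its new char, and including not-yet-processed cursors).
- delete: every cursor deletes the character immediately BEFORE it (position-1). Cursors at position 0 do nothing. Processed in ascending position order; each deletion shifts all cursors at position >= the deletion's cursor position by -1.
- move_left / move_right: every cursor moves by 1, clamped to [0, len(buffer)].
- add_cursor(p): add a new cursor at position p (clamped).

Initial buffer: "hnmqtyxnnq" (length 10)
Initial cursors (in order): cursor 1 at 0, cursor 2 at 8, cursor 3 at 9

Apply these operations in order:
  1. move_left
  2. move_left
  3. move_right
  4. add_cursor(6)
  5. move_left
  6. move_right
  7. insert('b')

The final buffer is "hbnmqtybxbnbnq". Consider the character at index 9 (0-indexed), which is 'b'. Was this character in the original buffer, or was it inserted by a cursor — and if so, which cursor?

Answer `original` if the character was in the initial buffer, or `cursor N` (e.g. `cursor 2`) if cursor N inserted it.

Answer: cursor 2

Derivation:
After op 1 (move_left): buffer="hnmqtyxnnq" (len 10), cursors c1@0 c2@7 c3@8, authorship ..........
After op 2 (move_left): buffer="hnmqtyxnnq" (len 10), cursors c1@0 c2@6 c3@7, authorship ..........
After op 3 (move_right): buffer="hnmqtyxnnq" (len 10), cursors c1@1 c2@7 c3@8, authorship ..........
After op 4 (add_cursor(6)): buffer="hnmqtyxnnq" (len 10), cursors c1@1 c4@6 c2@7 c3@8, authorship ..........
After op 5 (move_left): buffer="hnmqtyxnnq" (len 10), cursors c1@0 c4@5 c2@6 c3@7, authorship ..........
After op 6 (move_right): buffer="hnmqtyxnnq" (len 10), cursors c1@1 c4@6 c2@7 c3@8, authorship ..........
After op 7 (insert('b')): buffer="hbnmqtybxbnbnq" (len 14), cursors c1@2 c4@8 c2@10 c3@12, authorship .1.....4.2.3..
Authorship (.=original, N=cursor N): . 1 . . . . . 4 . 2 . 3 . .
Index 9: author = 2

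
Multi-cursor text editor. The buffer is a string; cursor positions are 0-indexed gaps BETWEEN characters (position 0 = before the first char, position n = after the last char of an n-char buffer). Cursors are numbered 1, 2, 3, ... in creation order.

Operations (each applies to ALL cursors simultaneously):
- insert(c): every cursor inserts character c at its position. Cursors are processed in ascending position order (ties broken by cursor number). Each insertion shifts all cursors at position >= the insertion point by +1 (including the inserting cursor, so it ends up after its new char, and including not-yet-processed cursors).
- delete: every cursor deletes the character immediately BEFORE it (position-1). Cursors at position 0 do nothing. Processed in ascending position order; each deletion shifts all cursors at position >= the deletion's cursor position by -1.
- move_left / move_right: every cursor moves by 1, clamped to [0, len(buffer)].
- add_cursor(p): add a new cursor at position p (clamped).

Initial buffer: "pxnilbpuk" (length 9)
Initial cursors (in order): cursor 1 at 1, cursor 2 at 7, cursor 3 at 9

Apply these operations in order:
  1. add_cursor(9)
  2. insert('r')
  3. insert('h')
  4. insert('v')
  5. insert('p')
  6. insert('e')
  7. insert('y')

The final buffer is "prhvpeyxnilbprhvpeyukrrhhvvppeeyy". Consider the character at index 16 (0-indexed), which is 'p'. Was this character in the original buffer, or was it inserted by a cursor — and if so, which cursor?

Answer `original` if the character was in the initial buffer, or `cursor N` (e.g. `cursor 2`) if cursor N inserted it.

After op 1 (add_cursor(9)): buffer="pxnilbpuk" (len 9), cursors c1@1 c2@7 c3@9 c4@9, authorship .........
After op 2 (insert('r')): buffer="prxnilbprukrr" (len 13), cursors c1@2 c2@9 c3@13 c4@13, authorship .1......2..34
After op 3 (insert('h')): buffer="prhxnilbprhukrrhh" (len 17), cursors c1@3 c2@11 c3@17 c4@17, authorship .11......22..3434
After op 4 (insert('v')): buffer="prhvxnilbprhvukrrhhvv" (len 21), cursors c1@4 c2@13 c3@21 c4@21, authorship .111......222..343434
After op 5 (insert('p')): buffer="prhvpxnilbprhvpukrrhhvvpp" (len 25), cursors c1@5 c2@15 c3@25 c4@25, authorship .1111......2222..34343434
After op 6 (insert('e')): buffer="prhvpexnilbprhvpeukrrhhvvppee" (len 29), cursors c1@6 c2@17 c3@29 c4@29, authorship .11111......22222..3434343434
After op 7 (insert('y')): buffer="prhvpeyxnilbprhvpeyukrrhhvvppeeyy" (len 33), cursors c1@7 c2@19 c3@33 c4@33, authorship .111111......222222..343434343434
Authorship (.=original, N=cursor N): . 1 1 1 1 1 1 . . . . . . 2 2 2 2 2 2 . . 3 4 3 4 3 4 3 4 3 4 3 4
Index 16: author = 2

Answer: cursor 2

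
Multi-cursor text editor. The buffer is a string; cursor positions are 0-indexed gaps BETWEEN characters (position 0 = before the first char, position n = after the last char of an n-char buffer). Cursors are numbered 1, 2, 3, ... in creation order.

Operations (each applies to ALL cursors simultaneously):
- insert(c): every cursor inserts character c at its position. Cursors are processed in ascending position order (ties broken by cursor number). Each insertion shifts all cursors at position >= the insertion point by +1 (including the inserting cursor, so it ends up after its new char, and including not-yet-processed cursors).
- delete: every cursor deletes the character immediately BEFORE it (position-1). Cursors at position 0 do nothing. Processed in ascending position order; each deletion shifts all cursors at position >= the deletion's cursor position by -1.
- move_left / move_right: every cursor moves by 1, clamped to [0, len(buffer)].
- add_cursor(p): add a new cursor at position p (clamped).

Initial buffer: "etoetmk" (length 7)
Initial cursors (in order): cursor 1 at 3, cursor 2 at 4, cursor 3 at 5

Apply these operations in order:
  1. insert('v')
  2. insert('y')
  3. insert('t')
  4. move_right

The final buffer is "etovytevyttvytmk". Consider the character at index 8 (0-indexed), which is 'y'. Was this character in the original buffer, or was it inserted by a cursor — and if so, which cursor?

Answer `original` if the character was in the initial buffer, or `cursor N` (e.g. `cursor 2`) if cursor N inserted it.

Answer: cursor 2

Derivation:
After op 1 (insert('v')): buffer="etovevtvmk" (len 10), cursors c1@4 c2@6 c3@8, authorship ...1.2.3..
After op 2 (insert('y')): buffer="etovyevytvymk" (len 13), cursors c1@5 c2@8 c3@11, authorship ...11.22.33..
After op 3 (insert('t')): buffer="etovytevyttvytmk" (len 16), cursors c1@6 c2@10 c3@14, authorship ...111.222.333..
After op 4 (move_right): buffer="etovytevyttvytmk" (len 16), cursors c1@7 c2@11 c3@15, authorship ...111.222.333..
Authorship (.=original, N=cursor N): . . . 1 1 1 . 2 2 2 . 3 3 3 . .
Index 8: author = 2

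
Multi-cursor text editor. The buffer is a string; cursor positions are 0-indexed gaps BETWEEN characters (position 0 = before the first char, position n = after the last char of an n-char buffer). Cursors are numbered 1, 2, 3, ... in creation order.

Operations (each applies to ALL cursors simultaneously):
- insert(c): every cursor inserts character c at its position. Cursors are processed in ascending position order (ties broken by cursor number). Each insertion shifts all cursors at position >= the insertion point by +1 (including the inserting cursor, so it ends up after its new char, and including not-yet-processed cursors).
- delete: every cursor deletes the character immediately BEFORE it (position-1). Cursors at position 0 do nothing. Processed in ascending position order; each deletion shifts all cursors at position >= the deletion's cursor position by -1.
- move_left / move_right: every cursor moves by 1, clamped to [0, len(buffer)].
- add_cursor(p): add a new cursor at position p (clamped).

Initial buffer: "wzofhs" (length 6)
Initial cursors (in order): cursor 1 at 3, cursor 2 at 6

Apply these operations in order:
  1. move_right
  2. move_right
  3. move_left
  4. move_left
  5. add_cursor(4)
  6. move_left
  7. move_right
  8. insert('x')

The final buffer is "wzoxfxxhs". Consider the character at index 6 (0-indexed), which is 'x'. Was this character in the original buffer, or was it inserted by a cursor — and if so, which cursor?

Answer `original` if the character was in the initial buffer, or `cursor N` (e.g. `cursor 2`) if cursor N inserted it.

Answer: cursor 3

Derivation:
After op 1 (move_right): buffer="wzofhs" (len 6), cursors c1@4 c2@6, authorship ......
After op 2 (move_right): buffer="wzofhs" (len 6), cursors c1@5 c2@6, authorship ......
After op 3 (move_left): buffer="wzofhs" (len 6), cursors c1@4 c2@5, authorship ......
After op 4 (move_left): buffer="wzofhs" (len 6), cursors c1@3 c2@4, authorship ......
After op 5 (add_cursor(4)): buffer="wzofhs" (len 6), cursors c1@3 c2@4 c3@4, authorship ......
After op 6 (move_left): buffer="wzofhs" (len 6), cursors c1@2 c2@3 c3@3, authorship ......
After op 7 (move_right): buffer="wzofhs" (len 6), cursors c1@3 c2@4 c3@4, authorship ......
After op 8 (insert('x')): buffer="wzoxfxxhs" (len 9), cursors c1@4 c2@7 c3@7, authorship ...1.23..
Authorship (.=original, N=cursor N): . . . 1 . 2 3 . .
Index 6: author = 3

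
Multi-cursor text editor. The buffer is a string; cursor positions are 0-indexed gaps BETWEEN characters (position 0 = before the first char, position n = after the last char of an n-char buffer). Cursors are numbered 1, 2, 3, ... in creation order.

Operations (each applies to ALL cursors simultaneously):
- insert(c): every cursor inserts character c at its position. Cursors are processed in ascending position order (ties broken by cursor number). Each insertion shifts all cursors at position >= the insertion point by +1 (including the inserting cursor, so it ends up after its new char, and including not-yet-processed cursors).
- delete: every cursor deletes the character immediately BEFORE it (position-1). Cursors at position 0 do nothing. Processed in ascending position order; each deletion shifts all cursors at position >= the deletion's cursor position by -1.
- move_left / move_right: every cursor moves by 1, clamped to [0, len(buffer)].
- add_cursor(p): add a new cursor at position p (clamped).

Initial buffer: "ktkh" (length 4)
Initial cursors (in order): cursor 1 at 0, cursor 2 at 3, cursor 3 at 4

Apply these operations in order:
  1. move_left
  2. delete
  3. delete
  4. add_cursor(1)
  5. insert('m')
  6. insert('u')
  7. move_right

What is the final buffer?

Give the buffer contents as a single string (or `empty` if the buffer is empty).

After op 1 (move_left): buffer="ktkh" (len 4), cursors c1@0 c2@2 c3@3, authorship ....
After op 2 (delete): buffer="kh" (len 2), cursors c1@0 c2@1 c3@1, authorship ..
After op 3 (delete): buffer="h" (len 1), cursors c1@0 c2@0 c3@0, authorship .
After op 4 (add_cursor(1)): buffer="h" (len 1), cursors c1@0 c2@0 c3@0 c4@1, authorship .
After op 5 (insert('m')): buffer="mmmhm" (len 5), cursors c1@3 c2@3 c3@3 c4@5, authorship 123.4
After op 6 (insert('u')): buffer="mmmuuuhmu" (len 9), cursors c1@6 c2@6 c3@6 c4@9, authorship 123123.44
After op 7 (move_right): buffer="mmmuuuhmu" (len 9), cursors c1@7 c2@7 c3@7 c4@9, authorship 123123.44

Answer: mmmuuuhmu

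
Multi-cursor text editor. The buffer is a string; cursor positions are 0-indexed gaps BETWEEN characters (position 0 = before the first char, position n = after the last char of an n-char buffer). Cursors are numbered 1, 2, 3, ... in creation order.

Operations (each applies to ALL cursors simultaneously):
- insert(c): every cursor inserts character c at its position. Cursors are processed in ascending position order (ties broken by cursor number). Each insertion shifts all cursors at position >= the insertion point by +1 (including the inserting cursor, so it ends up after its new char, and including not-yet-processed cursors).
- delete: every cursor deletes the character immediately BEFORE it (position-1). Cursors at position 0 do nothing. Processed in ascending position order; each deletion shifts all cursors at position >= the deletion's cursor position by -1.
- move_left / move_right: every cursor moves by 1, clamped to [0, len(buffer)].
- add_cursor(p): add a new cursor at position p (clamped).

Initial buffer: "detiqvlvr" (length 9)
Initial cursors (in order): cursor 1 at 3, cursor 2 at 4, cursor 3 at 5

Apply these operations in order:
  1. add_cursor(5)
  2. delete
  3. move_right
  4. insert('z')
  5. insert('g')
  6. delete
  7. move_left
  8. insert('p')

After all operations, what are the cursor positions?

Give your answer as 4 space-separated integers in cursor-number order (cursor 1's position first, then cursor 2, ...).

After op 1 (add_cursor(5)): buffer="detiqvlvr" (len 9), cursors c1@3 c2@4 c3@5 c4@5, authorship .........
After op 2 (delete): buffer="dvlvr" (len 5), cursors c1@1 c2@1 c3@1 c4@1, authorship .....
After op 3 (move_right): buffer="dvlvr" (len 5), cursors c1@2 c2@2 c3@2 c4@2, authorship .....
After op 4 (insert('z')): buffer="dvzzzzlvr" (len 9), cursors c1@6 c2@6 c3@6 c4@6, authorship ..1234...
After op 5 (insert('g')): buffer="dvzzzzgggglvr" (len 13), cursors c1@10 c2@10 c3@10 c4@10, authorship ..12341234...
After op 6 (delete): buffer="dvzzzzlvr" (len 9), cursors c1@6 c2@6 c3@6 c4@6, authorship ..1234...
After op 7 (move_left): buffer="dvzzzzlvr" (len 9), cursors c1@5 c2@5 c3@5 c4@5, authorship ..1234...
After op 8 (insert('p')): buffer="dvzzzppppzlvr" (len 13), cursors c1@9 c2@9 c3@9 c4@9, authorship ..12312344...

Answer: 9 9 9 9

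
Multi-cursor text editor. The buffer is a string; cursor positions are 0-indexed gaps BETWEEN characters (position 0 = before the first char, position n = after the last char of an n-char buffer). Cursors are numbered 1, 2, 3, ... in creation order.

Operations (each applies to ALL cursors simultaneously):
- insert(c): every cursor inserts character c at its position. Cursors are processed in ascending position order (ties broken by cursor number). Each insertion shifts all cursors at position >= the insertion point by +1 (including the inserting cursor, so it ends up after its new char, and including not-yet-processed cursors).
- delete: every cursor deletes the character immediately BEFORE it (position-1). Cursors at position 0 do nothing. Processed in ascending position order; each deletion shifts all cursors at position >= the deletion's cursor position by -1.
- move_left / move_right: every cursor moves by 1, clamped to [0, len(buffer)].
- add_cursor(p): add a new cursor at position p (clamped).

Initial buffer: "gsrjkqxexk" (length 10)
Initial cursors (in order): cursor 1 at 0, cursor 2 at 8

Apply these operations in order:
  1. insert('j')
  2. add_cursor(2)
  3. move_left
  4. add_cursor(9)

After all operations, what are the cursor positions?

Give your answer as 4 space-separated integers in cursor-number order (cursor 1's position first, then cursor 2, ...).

Answer: 0 9 1 9

Derivation:
After op 1 (insert('j')): buffer="jgsrjkqxejxk" (len 12), cursors c1@1 c2@10, authorship 1........2..
After op 2 (add_cursor(2)): buffer="jgsrjkqxejxk" (len 12), cursors c1@1 c3@2 c2@10, authorship 1........2..
After op 3 (move_left): buffer="jgsrjkqxejxk" (len 12), cursors c1@0 c3@1 c2@9, authorship 1........2..
After op 4 (add_cursor(9)): buffer="jgsrjkqxejxk" (len 12), cursors c1@0 c3@1 c2@9 c4@9, authorship 1........2..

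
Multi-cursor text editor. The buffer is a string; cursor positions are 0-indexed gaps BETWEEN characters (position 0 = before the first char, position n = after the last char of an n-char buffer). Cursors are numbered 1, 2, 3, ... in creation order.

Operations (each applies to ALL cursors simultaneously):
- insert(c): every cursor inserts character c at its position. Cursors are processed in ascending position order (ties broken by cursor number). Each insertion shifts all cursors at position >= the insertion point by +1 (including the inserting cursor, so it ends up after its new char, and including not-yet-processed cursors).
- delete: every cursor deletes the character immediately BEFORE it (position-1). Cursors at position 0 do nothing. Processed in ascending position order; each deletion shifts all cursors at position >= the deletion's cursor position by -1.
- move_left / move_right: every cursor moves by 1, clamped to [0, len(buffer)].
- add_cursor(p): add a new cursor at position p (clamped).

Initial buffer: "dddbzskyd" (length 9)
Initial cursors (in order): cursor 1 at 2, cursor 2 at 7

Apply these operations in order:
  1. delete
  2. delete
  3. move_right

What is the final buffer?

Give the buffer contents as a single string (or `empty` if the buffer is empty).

Answer: dbzyd

Derivation:
After op 1 (delete): buffer="ddbzsyd" (len 7), cursors c1@1 c2@5, authorship .......
After op 2 (delete): buffer="dbzyd" (len 5), cursors c1@0 c2@3, authorship .....
After op 3 (move_right): buffer="dbzyd" (len 5), cursors c1@1 c2@4, authorship .....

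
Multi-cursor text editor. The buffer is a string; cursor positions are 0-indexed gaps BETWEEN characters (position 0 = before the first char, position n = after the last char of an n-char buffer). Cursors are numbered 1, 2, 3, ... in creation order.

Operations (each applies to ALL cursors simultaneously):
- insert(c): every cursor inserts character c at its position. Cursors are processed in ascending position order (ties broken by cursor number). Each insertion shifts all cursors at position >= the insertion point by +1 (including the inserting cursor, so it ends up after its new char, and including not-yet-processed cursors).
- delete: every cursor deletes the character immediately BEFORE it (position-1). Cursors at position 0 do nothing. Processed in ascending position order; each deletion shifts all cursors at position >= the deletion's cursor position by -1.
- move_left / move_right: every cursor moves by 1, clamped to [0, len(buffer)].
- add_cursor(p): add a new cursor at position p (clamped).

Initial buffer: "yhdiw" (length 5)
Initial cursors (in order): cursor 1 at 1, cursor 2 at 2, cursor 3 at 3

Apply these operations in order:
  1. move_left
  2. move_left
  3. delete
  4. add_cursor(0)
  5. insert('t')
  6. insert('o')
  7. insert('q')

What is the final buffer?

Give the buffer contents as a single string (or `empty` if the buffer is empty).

After op 1 (move_left): buffer="yhdiw" (len 5), cursors c1@0 c2@1 c3@2, authorship .....
After op 2 (move_left): buffer="yhdiw" (len 5), cursors c1@0 c2@0 c3@1, authorship .....
After op 3 (delete): buffer="hdiw" (len 4), cursors c1@0 c2@0 c3@0, authorship ....
After op 4 (add_cursor(0)): buffer="hdiw" (len 4), cursors c1@0 c2@0 c3@0 c4@0, authorship ....
After op 5 (insert('t')): buffer="tttthdiw" (len 8), cursors c1@4 c2@4 c3@4 c4@4, authorship 1234....
After op 6 (insert('o')): buffer="ttttoooohdiw" (len 12), cursors c1@8 c2@8 c3@8 c4@8, authorship 12341234....
After op 7 (insert('q')): buffer="ttttooooqqqqhdiw" (len 16), cursors c1@12 c2@12 c3@12 c4@12, authorship 123412341234....

Answer: ttttooooqqqqhdiw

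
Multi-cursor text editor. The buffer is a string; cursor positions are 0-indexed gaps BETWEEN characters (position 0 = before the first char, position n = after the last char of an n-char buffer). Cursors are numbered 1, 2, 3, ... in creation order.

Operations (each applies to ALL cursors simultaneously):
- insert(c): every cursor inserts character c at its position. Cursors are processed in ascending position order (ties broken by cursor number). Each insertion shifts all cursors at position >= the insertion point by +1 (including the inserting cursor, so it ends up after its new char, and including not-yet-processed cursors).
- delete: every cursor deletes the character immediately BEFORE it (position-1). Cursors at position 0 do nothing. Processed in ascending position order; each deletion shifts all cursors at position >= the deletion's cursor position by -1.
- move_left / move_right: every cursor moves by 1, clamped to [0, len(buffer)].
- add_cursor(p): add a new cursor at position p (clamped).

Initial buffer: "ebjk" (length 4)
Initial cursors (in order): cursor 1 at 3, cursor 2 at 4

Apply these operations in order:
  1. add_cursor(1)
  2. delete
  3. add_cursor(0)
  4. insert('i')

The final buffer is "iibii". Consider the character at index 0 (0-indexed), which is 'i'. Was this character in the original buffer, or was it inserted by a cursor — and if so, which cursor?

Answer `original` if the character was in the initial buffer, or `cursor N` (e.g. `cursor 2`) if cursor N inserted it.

After op 1 (add_cursor(1)): buffer="ebjk" (len 4), cursors c3@1 c1@3 c2@4, authorship ....
After op 2 (delete): buffer="b" (len 1), cursors c3@0 c1@1 c2@1, authorship .
After op 3 (add_cursor(0)): buffer="b" (len 1), cursors c3@0 c4@0 c1@1 c2@1, authorship .
After op 4 (insert('i')): buffer="iibii" (len 5), cursors c3@2 c4@2 c1@5 c2@5, authorship 34.12
Authorship (.=original, N=cursor N): 3 4 . 1 2
Index 0: author = 3

Answer: cursor 3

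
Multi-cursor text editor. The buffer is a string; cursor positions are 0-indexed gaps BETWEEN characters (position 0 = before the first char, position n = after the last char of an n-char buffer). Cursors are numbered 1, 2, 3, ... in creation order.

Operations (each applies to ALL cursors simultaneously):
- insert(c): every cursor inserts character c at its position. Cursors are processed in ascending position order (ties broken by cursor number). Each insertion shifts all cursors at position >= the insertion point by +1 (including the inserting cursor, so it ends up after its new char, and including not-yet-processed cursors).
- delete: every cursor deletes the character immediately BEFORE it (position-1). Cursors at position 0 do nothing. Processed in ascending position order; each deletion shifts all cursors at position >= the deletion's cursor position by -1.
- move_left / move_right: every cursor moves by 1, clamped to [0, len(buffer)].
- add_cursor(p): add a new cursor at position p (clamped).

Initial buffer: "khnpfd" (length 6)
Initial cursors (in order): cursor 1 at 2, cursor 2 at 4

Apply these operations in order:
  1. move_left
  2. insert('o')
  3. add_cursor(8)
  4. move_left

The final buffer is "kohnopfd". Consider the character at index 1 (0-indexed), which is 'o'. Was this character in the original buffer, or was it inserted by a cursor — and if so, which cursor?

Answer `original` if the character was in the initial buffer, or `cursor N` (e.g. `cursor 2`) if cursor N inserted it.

Answer: cursor 1

Derivation:
After op 1 (move_left): buffer="khnpfd" (len 6), cursors c1@1 c2@3, authorship ......
After op 2 (insert('o')): buffer="kohnopfd" (len 8), cursors c1@2 c2@5, authorship .1..2...
After op 3 (add_cursor(8)): buffer="kohnopfd" (len 8), cursors c1@2 c2@5 c3@8, authorship .1..2...
After op 4 (move_left): buffer="kohnopfd" (len 8), cursors c1@1 c2@4 c3@7, authorship .1..2...
Authorship (.=original, N=cursor N): . 1 . . 2 . . .
Index 1: author = 1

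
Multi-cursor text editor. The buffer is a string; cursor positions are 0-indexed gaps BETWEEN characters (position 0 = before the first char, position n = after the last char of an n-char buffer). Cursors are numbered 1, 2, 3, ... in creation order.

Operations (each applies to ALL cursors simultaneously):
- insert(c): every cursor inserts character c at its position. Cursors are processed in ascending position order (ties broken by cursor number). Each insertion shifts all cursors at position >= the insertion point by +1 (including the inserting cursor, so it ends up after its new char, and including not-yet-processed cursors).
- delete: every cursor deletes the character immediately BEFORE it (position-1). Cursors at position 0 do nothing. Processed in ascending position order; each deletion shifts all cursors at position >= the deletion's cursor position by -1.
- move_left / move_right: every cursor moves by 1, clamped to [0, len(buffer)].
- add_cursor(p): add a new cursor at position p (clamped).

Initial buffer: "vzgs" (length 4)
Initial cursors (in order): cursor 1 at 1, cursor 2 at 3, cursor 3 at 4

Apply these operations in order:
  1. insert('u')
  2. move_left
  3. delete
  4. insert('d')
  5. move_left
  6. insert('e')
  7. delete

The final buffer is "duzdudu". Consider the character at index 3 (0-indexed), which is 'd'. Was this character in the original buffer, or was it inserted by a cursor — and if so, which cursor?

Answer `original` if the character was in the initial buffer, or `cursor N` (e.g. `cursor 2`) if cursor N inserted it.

After op 1 (insert('u')): buffer="vuzgusu" (len 7), cursors c1@2 c2@5 c3@7, authorship .1..2.3
After op 2 (move_left): buffer="vuzgusu" (len 7), cursors c1@1 c2@4 c3@6, authorship .1..2.3
After op 3 (delete): buffer="uzuu" (len 4), cursors c1@0 c2@2 c3@3, authorship 1.23
After op 4 (insert('d')): buffer="duzdudu" (len 7), cursors c1@1 c2@4 c3@6, authorship 11.2233
After op 5 (move_left): buffer="duzdudu" (len 7), cursors c1@0 c2@3 c3@5, authorship 11.2233
After op 6 (insert('e')): buffer="eduzeduedu" (len 10), cursors c1@1 c2@5 c3@8, authorship 111.222333
After op 7 (delete): buffer="duzdudu" (len 7), cursors c1@0 c2@3 c3@5, authorship 11.2233
Authorship (.=original, N=cursor N): 1 1 . 2 2 3 3
Index 3: author = 2

Answer: cursor 2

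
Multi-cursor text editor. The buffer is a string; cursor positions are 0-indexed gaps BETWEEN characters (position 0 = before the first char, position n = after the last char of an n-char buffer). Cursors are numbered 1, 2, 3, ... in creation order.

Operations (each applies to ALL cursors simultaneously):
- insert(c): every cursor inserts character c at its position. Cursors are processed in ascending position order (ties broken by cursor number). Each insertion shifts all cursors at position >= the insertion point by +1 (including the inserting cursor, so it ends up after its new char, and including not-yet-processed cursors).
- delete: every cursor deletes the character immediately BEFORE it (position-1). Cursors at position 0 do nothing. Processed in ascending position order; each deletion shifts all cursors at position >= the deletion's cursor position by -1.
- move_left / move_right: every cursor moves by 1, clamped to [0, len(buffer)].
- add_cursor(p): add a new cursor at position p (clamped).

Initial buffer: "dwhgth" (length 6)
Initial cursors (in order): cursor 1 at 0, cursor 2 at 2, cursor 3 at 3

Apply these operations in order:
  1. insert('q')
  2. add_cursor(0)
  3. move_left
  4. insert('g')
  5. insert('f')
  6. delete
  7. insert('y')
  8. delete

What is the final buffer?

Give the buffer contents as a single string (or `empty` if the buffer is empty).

Answer: ggqdwgqhgqgth

Derivation:
After op 1 (insert('q')): buffer="qdwqhqgth" (len 9), cursors c1@1 c2@4 c3@6, authorship 1..2.3...
After op 2 (add_cursor(0)): buffer="qdwqhqgth" (len 9), cursors c4@0 c1@1 c2@4 c3@6, authorship 1..2.3...
After op 3 (move_left): buffer="qdwqhqgth" (len 9), cursors c1@0 c4@0 c2@3 c3@5, authorship 1..2.3...
After op 4 (insert('g')): buffer="ggqdwgqhgqgth" (len 13), cursors c1@2 c4@2 c2@6 c3@9, authorship 141..22.33...
After op 5 (insert('f')): buffer="ggffqdwgfqhgfqgth" (len 17), cursors c1@4 c4@4 c2@9 c3@13, authorship 14141..222.333...
After op 6 (delete): buffer="ggqdwgqhgqgth" (len 13), cursors c1@2 c4@2 c2@6 c3@9, authorship 141..22.33...
After op 7 (insert('y')): buffer="ggyyqdwgyqhgyqgth" (len 17), cursors c1@4 c4@4 c2@9 c3@13, authorship 14141..222.333...
After op 8 (delete): buffer="ggqdwgqhgqgth" (len 13), cursors c1@2 c4@2 c2@6 c3@9, authorship 141..22.33...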